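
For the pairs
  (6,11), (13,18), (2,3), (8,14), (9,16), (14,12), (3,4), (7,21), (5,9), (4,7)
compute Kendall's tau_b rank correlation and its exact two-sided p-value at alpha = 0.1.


Step 1: Enumerate the 45 unordered pairs (i,j) with i<j and classify each by sign(x_j-x_i) * sign(y_j-y_i).
  (1,2):dx=+7,dy=+7->C; (1,3):dx=-4,dy=-8->C; (1,4):dx=+2,dy=+3->C; (1,5):dx=+3,dy=+5->C
  (1,6):dx=+8,dy=+1->C; (1,7):dx=-3,dy=-7->C; (1,8):dx=+1,dy=+10->C; (1,9):dx=-1,dy=-2->C
  (1,10):dx=-2,dy=-4->C; (2,3):dx=-11,dy=-15->C; (2,4):dx=-5,dy=-4->C; (2,5):dx=-4,dy=-2->C
  (2,6):dx=+1,dy=-6->D; (2,7):dx=-10,dy=-14->C; (2,8):dx=-6,dy=+3->D; (2,9):dx=-8,dy=-9->C
  (2,10):dx=-9,dy=-11->C; (3,4):dx=+6,dy=+11->C; (3,5):dx=+7,dy=+13->C; (3,6):dx=+12,dy=+9->C
  (3,7):dx=+1,dy=+1->C; (3,8):dx=+5,dy=+18->C; (3,9):dx=+3,dy=+6->C; (3,10):dx=+2,dy=+4->C
  (4,5):dx=+1,dy=+2->C; (4,6):dx=+6,dy=-2->D; (4,7):dx=-5,dy=-10->C; (4,8):dx=-1,dy=+7->D
  (4,9):dx=-3,dy=-5->C; (4,10):dx=-4,dy=-7->C; (5,6):dx=+5,dy=-4->D; (5,7):dx=-6,dy=-12->C
  (5,8):dx=-2,dy=+5->D; (5,9):dx=-4,dy=-7->C; (5,10):dx=-5,dy=-9->C; (6,7):dx=-11,dy=-8->C
  (6,8):dx=-7,dy=+9->D; (6,9):dx=-9,dy=-3->C; (6,10):dx=-10,dy=-5->C; (7,8):dx=+4,dy=+17->C
  (7,9):dx=+2,dy=+5->C; (7,10):dx=+1,dy=+3->C; (8,9):dx=-2,dy=-12->C; (8,10):dx=-3,dy=-14->C
  (9,10):dx=-1,dy=-2->C
Step 2: C = 38, D = 7, total pairs = 45.
Step 3: tau = (C - D)/(n(n-1)/2) = (38 - 7)/45 = 0.688889.
Step 4: Exact two-sided p-value (enumerate n! = 3628800 permutations of y under H0): p = 0.004687.
Step 5: alpha = 0.1. reject H0.

tau_b = 0.6889 (C=38, D=7), p = 0.004687, reject H0.


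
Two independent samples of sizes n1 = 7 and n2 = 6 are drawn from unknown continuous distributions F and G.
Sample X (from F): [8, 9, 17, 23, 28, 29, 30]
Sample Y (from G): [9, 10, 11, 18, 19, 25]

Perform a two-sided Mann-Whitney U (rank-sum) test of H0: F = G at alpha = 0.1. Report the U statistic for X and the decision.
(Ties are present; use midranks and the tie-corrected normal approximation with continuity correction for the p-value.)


Step 1: Combine and sort all 13 observations; assign midranks.
sorted (value, group): (8,X), (9,X), (9,Y), (10,Y), (11,Y), (17,X), (18,Y), (19,Y), (23,X), (25,Y), (28,X), (29,X), (30,X)
ranks: 8->1, 9->2.5, 9->2.5, 10->4, 11->5, 17->6, 18->7, 19->8, 23->9, 25->10, 28->11, 29->12, 30->13
Step 2: Rank sum for X: R1 = 1 + 2.5 + 6 + 9 + 11 + 12 + 13 = 54.5.
Step 3: U_X = R1 - n1(n1+1)/2 = 54.5 - 7*8/2 = 54.5 - 28 = 26.5.
       U_Y = n1*n2 - U_X = 42 - 26.5 = 15.5.
Step 4: Ties are present, so use the tie-corrected normal approximation (with continuity correction) for the p-value.
Step 5: p-value = 0.474443; compare to alpha = 0.1. fail to reject H0.

U_X = 26.5, p = 0.474443, fail to reject H0 at alpha = 0.1.


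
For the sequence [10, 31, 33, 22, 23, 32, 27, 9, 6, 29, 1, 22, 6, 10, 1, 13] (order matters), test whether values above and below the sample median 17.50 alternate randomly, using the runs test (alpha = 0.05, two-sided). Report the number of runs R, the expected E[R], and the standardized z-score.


Step 1: Compute median = 17.50; label A = above, B = below.
Labels in order: BAAAAAABBABABBBB  (n_A = 8, n_B = 8)
Step 2: Count runs R = 7.
Step 3: Under H0 (random ordering), E[R] = 2*n_A*n_B/(n_A+n_B) + 1 = 2*8*8/16 + 1 = 9.0000.
        Var[R] = 2*n_A*n_B*(2*n_A*n_B - n_A - n_B) / ((n_A+n_B)^2 * (n_A+n_B-1)) = 14336/3840 = 3.7333.
        SD[R] = 1.9322.
Step 4: Continuity-corrected z = (R + 0.5 - E[R]) / SD[R] = (7 + 0.5 - 9.0000) / 1.9322 = -0.7763.
Step 5: Two-sided p-value via normal approximation = 2*(1 - Phi(|z|)) = 0.437558.
Step 6: alpha = 0.05. fail to reject H0.

R = 7, z = -0.7763, p = 0.437558, fail to reject H0.


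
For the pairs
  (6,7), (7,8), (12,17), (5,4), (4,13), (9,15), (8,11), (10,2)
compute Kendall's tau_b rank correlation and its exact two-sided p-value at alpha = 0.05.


Step 1: Enumerate the 28 unordered pairs (i,j) with i<j and classify each by sign(x_j-x_i) * sign(y_j-y_i).
  (1,2):dx=+1,dy=+1->C; (1,3):dx=+6,dy=+10->C; (1,4):dx=-1,dy=-3->C; (1,5):dx=-2,dy=+6->D
  (1,6):dx=+3,dy=+8->C; (1,7):dx=+2,dy=+4->C; (1,8):dx=+4,dy=-5->D; (2,3):dx=+5,dy=+9->C
  (2,4):dx=-2,dy=-4->C; (2,5):dx=-3,dy=+5->D; (2,6):dx=+2,dy=+7->C; (2,7):dx=+1,dy=+3->C
  (2,8):dx=+3,dy=-6->D; (3,4):dx=-7,dy=-13->C; (3,5):dx=-8,dy=-4->C; (3,6):dx=-3,dy=-2->C
  (3,7):dx=-4,dy=-6->C; (3,8):dx=-2,dy=-15->C; (4,5):dx=-1,dy=+9->D; (4,6):dx=+4,dy=+11->C
  (4,7):dx=+3,dy=+7->C; (4,8):dx=+5,dy=-2->D; (5,6):dx=+5,dy=+2->C; (5,7):dx=+4,dy=-2->D
  (5,8):dx=+6,dy=-11->D; (6,7):dx=-1,dy=-4->C; (6,8):dx=+1,dy=-13->D; (7,8):dx=+2,dy=-9->D
Step 2: C = 18, D = 10, total pairs = 28.
Step 3: tau = (C - D)/(n(n-1)/2) = (18 - 10)/28 = 0.285714.
Step 4: Exact two-sided p-value (enumerate n! = 40320 permutations of y under H0): p = 0.398760.
Step 5: alpha = 0.05. fail to reject H0.

tau_b = 0.2857 (C=18, D=10), p = 0.398760, fail to reject H0.


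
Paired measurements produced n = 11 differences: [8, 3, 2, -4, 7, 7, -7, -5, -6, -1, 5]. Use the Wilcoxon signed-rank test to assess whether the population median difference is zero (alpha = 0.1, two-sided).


Step 1: Drop any zero differences (none here) and take |d_i|.
|d| = [8, 3, 2, 4, 7, 7, 7, 5, 6, 1, 5]
Step 2: Midrank |d_i| (ties get averaged ranks).
ranks: |8|->11, |3|->3, |2|->2, |4|->4, |7|->9, |7|->9, |7|->9, |5|->5.5, |6|->7, |1|->1, |5|->5.5
Step 3: Attach original signs; sum ranks with positive sign and with negative sign.
W+ = 11 + 3 + 2 + 9 + 9 + 5.5 = 39.5
W- = 4 + 9 + 5.5 + 7 + 1 = 26.5
(Check: W+ + W- = 66 should equal n(n+1)/2 = 66.)
Step 4: Test statistic W = min(W+, W-) = 26.5.
Step 5: Ties in |d|, so use the tie-corrected normal approximation.
        E[W] = n(n+1)/4 = 11*12/4 = 33.
        Tie groups: |d|=5 (t=2), |d|=7 (t=3); sum(t^3 - t) = 30.
        Var[W] = n(n+1)(2n+1)/24 - sum(t^3-t)/48 = 3036/24 - 30/48 = 125.875.
        z = (W - E[W]) / sqrt(Var[W]) = (26.5 - 33) / 11.2194 = -0.5794.
        Two-sided p = 2*Phi(z) = 0.562351.
Step 6: alpha = 0.1. fail to reject H0.

W+ = 39.5, W- = 26.5, W = min = 26.5, p = 0.562351, fail to reject H0.


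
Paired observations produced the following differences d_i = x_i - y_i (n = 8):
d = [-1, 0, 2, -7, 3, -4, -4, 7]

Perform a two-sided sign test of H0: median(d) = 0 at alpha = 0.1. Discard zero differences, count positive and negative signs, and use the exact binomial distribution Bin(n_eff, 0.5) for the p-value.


Step 1: Discard zero differences. Original n = 8; n_eff = number of nonzero differences = 7.
Nonzero differences (with sign): -1, +2, -7, +3, -4, -4, +7
Step 2: Count signs: positive = 3, negative = 4.
Step 3: Under H0: P(positive) = 0.5, so the number of positives S ~ Bin(7, 0.5).
Step 4: Two-sided exact p-value = sum of Bin(7,0.5) probabilities at or below the observed probability = 1.000000.
Step 5: alpha = 0.1. fail to reject H0.

n_eff = 7, pos = 3, neg = 4, p = 1.000000, fail to reject H0.


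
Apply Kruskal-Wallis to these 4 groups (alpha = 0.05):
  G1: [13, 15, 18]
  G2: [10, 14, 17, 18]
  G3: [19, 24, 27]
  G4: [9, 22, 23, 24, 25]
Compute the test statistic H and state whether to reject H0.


Step 1: Combine all N = 15 observations and assign midranks.
sorted (value, group, rank): (9,G4,1), (10,G2,2), (13,G1,3), (14,G2,4), (15,G1,5), (17,G2,6), (18,G1,7.5), (18,G2,7.5), (19,G3,9), (22,G4,10), (23,G4,11), (24,G3,12.5), (24,G4,12.5), (25,G4,14), (27,G3,15)
Step 2: Sum ranks within each group.
R_1 = 15.5 (n_1 = 3)
R_2 = 19.5 (n_2 = 4)
R_3 = 36.5 (n_3 = 3)
R_4 = 48.5 (n_4 = 5)
Step 3: H = 12/(N(N+1)) * sum(R_i^2/n_i) - 3(N+1)
     = 12/(15*16) * (15.5^2/3 + 19.5^2/4 + 36.5^2/3 + 48.5^2/5) - 3*16
     = 0.050000 * 1089.68 - 48
     = 6.483958.
Step 4: Ties present; correction factor C = 1 - 12/(15^3 - 15) = 0.996429. Corrected H = 6.483958 / 0.996429 = 6.507198.
Step 5: Under H0, H ~ chi^2(3); p-value = 0.089379.
Step 6: alpha = 0.05. fail to reject H0.

H = 6.5072, df = 3, p = 0.089379, fail to reject H0.


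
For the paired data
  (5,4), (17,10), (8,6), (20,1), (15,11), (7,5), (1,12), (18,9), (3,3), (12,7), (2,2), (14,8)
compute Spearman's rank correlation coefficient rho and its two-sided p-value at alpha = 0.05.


Step 1: Rank x and y separately (midranks; no ties here).
rank(x): 5->4, 17->10, 8->6, 20->12, 15->9, 7->5, 1->1, 18->11, 3->3, 12->7, 2->2, 14->8
rank(y): 4->4, 10->10, 6->6, 1->1, 11->11, 5->5, 12->12, 9->9, 3->3, 7->7, 2->2, 8->8
Step 2: d_i = R_x(i) - R_y(i); compute d_i^2.
  (4-4)^2=0, (10-10)^2=0, (6-6)^2=0, (12-1)^2=121, (9-11)^2=4, (5-5)^2=0, (1-12)^2=121, (11-9)^2=4, (3-3)^2=0, (7-7)^2=0, (2-2)^2=0, (8-8)^2=0
sum(d^2) = 250.
Step 3: rho = 1 - 6*250 / (12*(12^2 - 1)) = 1 - 1500/1716 = 0.125874.
Step 4: Under H0, t = rho * sqrt((n-2)/(1-rho^2)) = 0.4012 ~ t(10).
Step 5: Two-sided p-value from the t-distribution with 10 df = 0.696683.
Step 6: alpha = 0.05. fail to reject H0.

rho = 0.1259, p = 0.696683, fail to reject H0 at alpha = 0.05.


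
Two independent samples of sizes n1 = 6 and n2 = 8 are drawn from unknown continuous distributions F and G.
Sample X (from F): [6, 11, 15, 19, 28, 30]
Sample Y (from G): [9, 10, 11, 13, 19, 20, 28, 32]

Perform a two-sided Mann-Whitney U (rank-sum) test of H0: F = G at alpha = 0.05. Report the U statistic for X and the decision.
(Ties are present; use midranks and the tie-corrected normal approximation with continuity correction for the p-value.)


Step 1: Combine and sort all 14 observations; assign midranks.
sorted (value, group): (6,X), (9,Y), (10,Y), (11,X), (11,Y), (13,Y), (15,X), (19,X), (19,Y), (20,Y), (28,X), (28,Y), (30,X), (32,Y)
ranks: 6->1, 9->2, 10->3, 11->4.5, 11->4.5, 13->6, 15->7, 19->8.5, 19->8.5, 20->10, 28->11.5, 28->11.5, 30->13, 32->14
Step 2: Rank sum for X: R1 = 1 + 4.5 + 7 + 8.5 + 11.5 + 13 = 45.5.
Step 3: U_X = R1 - n1(n1+1)/2 = 45.5 - 6*7/2 = 45.5 - 21 = 24.5.
       U_Y = n1*n2 - U_X = 48 - 24.5 = 23.5.
Step 4: Ties are present, so use the tie-corrected normal approximation (with continuity correction) for the p-value.
Step 5: p-value = 1.000000; compare to alpha = 0.05. fail to reject H0.

U_X = 24.5, p = 1.000000, fail to reject H0 at alpha = 0.05.


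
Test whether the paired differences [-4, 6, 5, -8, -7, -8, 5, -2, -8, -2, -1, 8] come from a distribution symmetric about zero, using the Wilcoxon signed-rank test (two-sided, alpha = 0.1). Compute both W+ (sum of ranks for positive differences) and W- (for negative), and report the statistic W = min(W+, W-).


Step 1: Drop any zero differences (none here) and take |d_i|.
|d| = [4, 6, 5, 8, 7, 8, 5, 2, 8, 2, 1, 8]
Step 2: Midrank |d_i| (ties get averaged ranks).
ranks: |4|->4, |6|->7, |5|->5.5, |8|->10.5, |7|->8, |8|->10.5, |5|->5.5, |2|->2.5, |8|->10.5, |2|->2.5, |1|->1, |8|->10.5
Step 3: Attach original signs; sum ranks with positive sign and with negative sign.
W+ = 7 + 5.5 + 5.5 + 10.5 = 28.5
W- = 4 + 10.5 + 8 + 10.5 + 2.5 + 10.5 + 2.5 + 1 = 49.5
(Check: W+ + W- = 78 should equal n(n+1)/2 = 78.)
Step 4: Test statistic W = min(W+, W-) = 28.5.
Step 5: Ties in |d|, so use the tie-corrected normal approximation.
        E[W] = n(n+1)/4 = 12*13/4 = 39.
        Tie groups: |d|=2 (t=2), |d|=5 (t=2), |d|=8 (t=4); sum(t^3 - t) = 72.
        Var[W] = n(n+1)(2n+1)/24 - sum(t^3-t)/48 = 3900/24 - 72/48 = 161.
        z = (W - E[W]) / sqrt(Var[W]) = (28.5 - 39) / 12.6886 = -0.8275.
        Two-sided p = 2*Phi(z) = 0.407945.
Step 6: alpha = 0.1. fail to reject H0.

W+ = 28.5, W- = 49.5, W = min = 28.5, p = 0.407945, fail to reject H0.


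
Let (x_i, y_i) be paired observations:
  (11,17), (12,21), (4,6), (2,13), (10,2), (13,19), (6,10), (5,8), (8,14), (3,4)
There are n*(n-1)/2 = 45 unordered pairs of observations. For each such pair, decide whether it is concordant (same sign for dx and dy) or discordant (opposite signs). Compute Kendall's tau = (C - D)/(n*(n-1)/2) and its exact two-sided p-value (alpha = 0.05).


Step 1: Enumerate the 45 unordered pairs (i,j) with i<j and classify each by sign(x_j-x_i) * sign(y_j-y_i).
  (1,2):dx=+1,dy=+4->C; (1,3):dx=-7,dy=-11->C; (1,4):dx=-9,dy=-4->C; (1,5):dx=-1,dy=-15->C
  (1,6):dx=+2,dy=+2->C; (1,7):dx=-5,dy=-7->C; (1,8):dx=-6,dy=-9->C; (1,9):dx=-3,dy=-3->C
  (1,10):dx=-8,dy=-13->C; (2,3):dx=-8,dy=-15->C; (2,4):dx=-10,dy=-8->C; (2,5):dx=-2,dy=-19->C
  (2,6):dx=+1,dy=-2->D; (2,7):dx=-6,dy=-11->C; (2,8):dx=-7,dy=-13->C; (2,9):dx=-4,dy=-7->C
  (2,10):dx=-9,dy=-17->C; (3,4):dx=-2,dy=+7->D; (3,5):dx=+6,dy=-4->D; (3,6):dx=+9,dy=+13->C
  (3,7):dx=+2,dy=+4->C; (3,8):dx=+1,dy=+2->C; (3,9):dx=+4,dy=+8->C; (3,10):dx=-1,dy=-2->C
  (4,5):dx=+8,dy=-11->D; (4,6):dx=+11,dy=+6->C; (4,7):dx=+4,dy=-3->D; (4,8):dx=+3,dy=-5->D
  (4,9):dx=+6,dy=+1->C; (4,10):dx=+1,dy=-9->D; (5,6):dx=+3,dy=+17->C; (5,7):dx=-4,dy=+8->D
  (5,8):dx=-5,dy=+6->D; (5,9):dx=-2,dy=+12->D; (5,10):dx=-7,dy=+2->D; (6,7):dx=-7,dy=-9->C
  (6,8):dx=-8,dy=-11->C; (6,9):dx=-5,dy=-5->C; (6,10):dx=-10,dy=-15->C; (7,8):dx=-1,dy=-2->C
  (7,9):dx=+2,dy=+4->C; (7,10):dx=-3,dy=-6->C; (8,9):dx=+3,dy=+6->C; (8,10):dx=-2,dy=-4->C
  (9,10):dx=-5,dy=-10->C
Step 2: C = 34, D = 11, total pairs = 45.
Step 3: tau = (C - D)/(n(n-1)/2) = (34 - 11)/45 = 0.511111.
Step 4: Exact two-sided p-value (enumerate n! = 3628800 permutations of y under H0): p = 0.046623.
Step 5: alpha = 0.05. reject H0.

tau_b = 0.5111 (C=34, D=11), p = 0.046623, reject H0.


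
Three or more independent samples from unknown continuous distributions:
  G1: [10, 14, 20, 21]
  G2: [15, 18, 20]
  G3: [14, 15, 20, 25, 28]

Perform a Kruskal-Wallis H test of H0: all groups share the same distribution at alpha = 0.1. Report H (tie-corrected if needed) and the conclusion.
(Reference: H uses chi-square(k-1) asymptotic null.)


Step 1: Combine all N = 12 observations and assign midranks.
sorted (value, group, rank): (10,G1,1), (14,G1,2.5), (14,G3,2.5), (15,G2,4.5), (15,G3,4.5), (18,G2,6), (20,G1,8), (20,G2,8), (20,G3,8), (21,G1,10), (25,G3,11), (28,G3,12)
Step 2: Sum ranks within each group.
R_1 = 21.5 (n_1 = 4)
R_2 = 18.5 (n_2 = 3)
R_3 = 38 (n_3 = 5)
Step 3: H = 12/(N(N+1)) * sum(R_i^2/n_i) - 3(N+1)
     = 12/(12*13) * (21.5^2/4 + 18.5^2/3 + 38^2/5) - 3*13
     = 0.076923 * 518.446 - 39
     = 0.880449.
Step 4: Ties present; correction factor C = 1 - 36/(12^3 - 12) = 0.979021. Corrected H = 0.880449 / 0.979021 = 0.899315.
Step 5: Under H0, H ~ chi^2(2); p-value = 0.637846.
Step 6: alpha = 0.1. fail to reject H0.

H = 0.8993, df = 2, p = 0.637846, fail to reject H0.


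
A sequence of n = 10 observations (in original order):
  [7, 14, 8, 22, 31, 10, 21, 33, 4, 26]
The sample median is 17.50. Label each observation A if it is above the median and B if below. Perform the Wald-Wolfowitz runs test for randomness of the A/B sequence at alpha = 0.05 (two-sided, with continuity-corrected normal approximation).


Step 1: Compute median = 17.50; label A = above, B = below.
Labels in order: BBBAABAABA  (n_A = 5, n_B = 5)
Step 2: Count runs R = 6.
Step 3: Under H0 (random ordering), E[R] = 2*n_A*n_B/(n_A+n_B) + 1 = 2*5*5/10 + 1 = 6.0000.
        Var[R] = 2*n_A*n_B*(2*n_A*n_B - n_A - n_B) / ((n_A+n_B)^2 * (n_A+n_B-1)) = 2000/900 = 2.2222.
        SD[R] = 1.4907.
Step 4: R = E[R], so z = 0 with no continuity correction.
Step 5: Two-sided p-value via normal approximation = 2*(1 - Phi(|z|)) = 1.000000.
Step 6: alpha = 0.05. fail to reject H0.

R = 6, z = 0.0000, p = 1.000000, fail to reject H0.


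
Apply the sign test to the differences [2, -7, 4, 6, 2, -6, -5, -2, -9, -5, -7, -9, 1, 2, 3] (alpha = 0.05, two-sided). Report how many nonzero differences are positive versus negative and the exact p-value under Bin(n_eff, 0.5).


Step 1: Discard zero differences. Original n = 15; n_eff = number of nonzero differences = 15.
Nonzero differences (with sign): +2, -7, +4, +6, +2, -6, -5, -2, -9, -5, -7, -9, +1, +2, +3
Step 2: Count signs: positive = 7, negative = 8.
Step 3: Under H0: P(positive) = 0.5, so the number of positives S ~ Bin(15, 0.5).
Step 4: Two-sided exact p-value = sum of Bin(15,0.5) probabilities at or below the observed probability = 1.000000.
Step 5: alpha = 0.05. fail to reject H0.

n_eff = 15, pos = 7, neg = 8, p = 1.000000, fail to reject H0.


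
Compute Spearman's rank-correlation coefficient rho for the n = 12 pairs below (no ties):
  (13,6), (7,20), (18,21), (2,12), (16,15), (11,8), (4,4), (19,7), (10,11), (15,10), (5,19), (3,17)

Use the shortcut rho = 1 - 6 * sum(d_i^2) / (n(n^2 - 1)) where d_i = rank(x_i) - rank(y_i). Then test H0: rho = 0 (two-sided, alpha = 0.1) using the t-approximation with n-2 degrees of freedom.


Step 1: Rank x and y separately (midranks; no ties here).
rank(x): 13->8, 7->5, 18->11, 2->1, 16->10, 11->7, 4->3, 19->12, 10->6, 15->9, 5->4, 3->2
rank(y): 6->2, 20->11, 21->12, 12->7, 15->8, 8->4, 4->1, 7->3, 11->6, 10->5, 19->10, 17->9
Step 2: d_i = R_x(i) - R_y(i); compute d_i^2.
  (8-2)^2=36, (5-11)^2=36, (11-12)^2=1, (1-7)^2=36, (10-8)^2=4, (7-4)^2=9, (3-1)^2=4, (12-3)^2=81, (6-6)^2=0, (9-5)^2=16, (4-10)^2=36, (2-9)^2=49
sum(d^2) = 308.
Step 3: rho = 1 - 6*308 / (12*(12^2 - 1)) = 1 - 1848/1716 = -0.076923.
Step 4: Under H0, t = rho * sqrt((n-2)/(1-rho^2)) = -0.2440 ~ t(10).
Step 5: Two-sided p-value from the t-distribution with 10 df = 0.812183.
Step 6: alpha = 0.1. fail to reject H0.

rho = -0.0769, p = 0.812183, fail to reject H0 at alpha = 0.1.


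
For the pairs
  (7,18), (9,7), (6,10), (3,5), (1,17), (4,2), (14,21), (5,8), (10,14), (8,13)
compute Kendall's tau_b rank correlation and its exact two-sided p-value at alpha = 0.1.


Step 1: Enumerate the 45 unordered pairs (i,j) with i<j and classify each by sign(x_j-x_i) * sign(y_j-y_i).
  (1,2):dx=+2,dy=-11->D; (1,3):dx=-1,dy=-8->C; (1,4):dx=-4,dy=-13->C; (1,5):dx=-6,dy=-1->C
  (1,6):dx=-3,dy=-16->C; (1,7):dx=+7,dy=+3->C; (1,8):dx=-2,dy=-10->C; (1,9):dx=+3,dy=-4->D
  (1,10):dx=+1,dy=-5->D; (2,3):dx=-3,dy=+3->D; (2,4):dx=-6,dy=-2->C; (2,5):dx=-8,dy=+10->D
  (2,6):dx=-5,dy=-5->C; (2,7):dx=+5,dy=+14->C; (2,8):dx=-4,dy=+1->D; (2,9):dx=+1,dy=+7->C
  (2,10):dx=-1,dy=+6->D; (3,4):dx=-3,dy=-5->C; (3,5):dx=-5,dy=+7->D; (3,6):dx=-2,dy=-8->C
  (3,7):dx=+8,dy=+11->C; (3,8):dx=-1,dy=-2->C; (3,9):dx=+4,dy=+4->C; (3,10):dx=+2,dy=+3->C
  (4,5):dx=-2,dy=+12->D; (4,6):dx=+1,dy=-3->D; (4,7):dx=+11,dy=+16->C; (4,8):dx=+2,dy=+3->C
  (4,9):dx=+7,dy=+9->C; (4,10):dx=+5,dy=+8->C; (5,6):dx=+3,dy=-15->D; (5,7):dx=+13,dy=+4->C
  (5,8):dx=+4,dy=-9->D; (5,9):dx=+9,dy=-3->D; (5,10):dx=+7,dy=-4->D; (6,7):dx=+10,dy=+19->C
  (6,8):dx=+1,dy=+6->C; (6,9):dx=+6,dy=+12->C; (6,10):dx=+4,dy=+11->C; (7,8):dx=-9,dy=-13->C
  (7,9):dx=-4,dy=-7->C; (7,10):dx=-6,dy=-8->C; (8,9):dx=+5,dy=+6->C; (8,10):dx=+3,dy=+5->C
  (9,10):dx=-2,dy=-1->C
Step 2: C = 31, D = 14, total pairs = 45.
Step 3: tau = (C - D)/(n(n-1)/2) = (31 - 14)/45 = 0.377778.
Step 4: Exact two-sided p-value (enumerate n! = 3628800 permutations of y under H0): p = 0.155742.
Step 5: alpha = 0.1. fail to reject H0.

tau_b = 0.3778 (C=31, D=14), p = 0.155742, fail to reject H0.


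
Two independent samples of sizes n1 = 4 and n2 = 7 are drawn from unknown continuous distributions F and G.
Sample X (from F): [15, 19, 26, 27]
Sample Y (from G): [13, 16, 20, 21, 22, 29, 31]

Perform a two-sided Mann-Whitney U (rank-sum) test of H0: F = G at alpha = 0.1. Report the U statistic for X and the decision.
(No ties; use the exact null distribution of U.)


Step 1: Combine and sort all 11 observations; assign midranks.
sorted (value, group): (13,Y), (15,X), (16,Y), (19,X), (20,Y), (21,Y), (22,Y), (26,X), (27,X), (29,Y), (31,Y)
ranks: 13->1, 15->2, 16->3, 19->4, 20->5, 21->6, 22->7, 26->8, 27->9, 29->10, 31->11
Step 2: Rank sum for X: R1 = 2 + 4 + 8 + 9 = 23.
Step 3: U_X = R1 - n1(n1+1)/2 = 23 - 4*5/2 = 23 - 10 = 13.
       U_Y = n1*n2 - U_X = 28 - 13 = 15.
Step 4: No ties, so the exact null distribution of U (based on enumerating the C(11,4) = 330 equally likely rank assignments) gives the two-sided p-value.
Step 5: p-value = 0.927273; compare to alpha = 0.1. fail to reject H0.

U_X = 13, p = 0.927273, fail to reject H0 at alpha = 0.1.


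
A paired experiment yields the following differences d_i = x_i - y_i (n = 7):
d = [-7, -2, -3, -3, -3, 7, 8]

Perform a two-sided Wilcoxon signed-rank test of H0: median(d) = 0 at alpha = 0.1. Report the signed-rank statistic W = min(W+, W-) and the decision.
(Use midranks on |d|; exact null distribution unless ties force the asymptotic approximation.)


Step 1: Drop any zero differences (none here) and take |d_i|.
|d| = [7, 2, 3, 3, 3, 7, 8]
Step 2: Midrank |d_i| (ties get averaged ranks).
ranks: |7|->5.5, |2|->1, |3|->3, |3|->3, |3|->3, |7|->5.5, |8|->7
Step 3: Attach original signs; sum ranks with positive sign and with negative sign.
W+ = 5.5 + 7 = 12.5
W- = 5.5 + 1 + 3 + 3 + 3 = 15.5
(Check: W+ + W- = 28 should equal n(n+1)/2 = 28.)
Step 4: Test statistic W = min(W+, W-) = 12.5.
Step 5: Ties in |d|, so use the tie-corrected normal approximation.
        E[W] = n(n+1)/4 = 7*8/4 = 14.
        Tie groups: |d|=3 (t=3), |d|=7 (t=2); sum(t^3 - t) = 30.
        Var[W] = n(n+1)(2n+1)/24 - sum(t^3-t)/48 = 840/24 - 30/48 = 34.375.
        z = (W - E[W]) / sqrt(Var[W]) = (12.5 - 14) / 5.8630 = -0.2558.
        Two-sided p = 2*Phi(z) = 0.798074.
Step 6: alpha = 0.1. fail to reject H0.

W+ = 12.5, W- = 15.5, W = min = 12.5, p = 0.798074, fail to reject H0.


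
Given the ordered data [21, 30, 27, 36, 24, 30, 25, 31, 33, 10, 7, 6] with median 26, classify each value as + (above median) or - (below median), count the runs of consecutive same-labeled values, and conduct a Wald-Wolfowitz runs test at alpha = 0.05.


Step 1: Compute median = 26; label A = above, B = below.
Labels in order: BAAABABAABBB  (n_A = 6, n_B = 6)
Step 2: Count runs R = 7.
Step 3: Under H0 (random ordering), E[R] = 2*n_A*n_B/(n_A+n_B) + 1 = 2*6*6/12 + 1 = 7.0000.
        Var[R] = 2*n_A*n_B*(2*n_A*n_B - n_A - n_B) / ((n_A+n_B)^2 * (n_A+n_B-1)) = 4320/1584 = 2.7273.
        SD[R] = 1.6514.
Step 4: R = E[R], so z = 0 with no continuity correction.
Step 5: Two-sided p-value via normal approximation = 2*(1 - Phi(|z|)) = 1.000000.
Step 6: alpha = 0.05. fail to reject H0.

R = 7, z = 0.0000, p = 1.000000, fail to reject H0.


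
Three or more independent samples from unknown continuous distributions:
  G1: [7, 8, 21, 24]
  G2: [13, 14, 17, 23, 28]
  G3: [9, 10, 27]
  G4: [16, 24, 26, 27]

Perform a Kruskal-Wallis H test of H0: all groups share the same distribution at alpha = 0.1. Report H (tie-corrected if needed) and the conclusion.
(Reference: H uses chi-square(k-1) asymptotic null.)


Step 1: Combine all N = 16 observations and assign midranks.
sorted (value, group, rank): (7,G1,1), (8,G1,2), (9,G3,3), (10,G3,4), (13,G2,5), (14,G2,6), (16,G4,7), (17,G2,8), (21,G1,9), (23,G2,10), (24,G1,11.5), (24,G4,11.5), (26,G4,13), (27,G3,14.5), (27,G4,14.5), (28,G2,16)
Step 2: Sum ranks within each group.
R_1 = 23.5 (n_1 = 4)
R_2 = 45 (n_2 = 5)
R_3 = 21.5 (n_3 = 3)
R_4 = 46 (n_4 = 4)
Step 3: H = 12/(N(N+1)) * sum(R_i^2/n_i) - 3(N+1)
     = 12/(16*17) * (23.5^2/4 + 45^2/5 + 21.5^2/3 + 46^2/4) - 3*17
     = 0.044118 * 1226.15 - 51
     = 3.094669.
Step 4: Ties present; correction factor C = 1 - 12/(16^3 - 16) = 0.997059. Corrected H = 3.094669 / 0.997059 = 3.103798.
Step 5: Under H0, H ~ chi^2(3); p-value = 0.375897.
Step 6: alpha = 0.1. fail to reject H0.

H = 3.1038, df = 3, p = 0.375897, fail to reject H0.


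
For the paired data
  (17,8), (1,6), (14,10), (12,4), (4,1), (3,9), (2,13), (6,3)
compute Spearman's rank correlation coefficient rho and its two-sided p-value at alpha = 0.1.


Step 1: Rank x and y separately (midranks; no ties here).
rank(x): 17->8, 1->1, 14->7, 12->6, 4->4, 3->3, 2->2, 6->5
rank(y): 8->5, 6->4, 10->7, 4->3, 1->1, 9->6, 13->8, 3->2
Step 2: d_i = R_x(i) - R_y(i); compute d_i^2.
  (8-5)^2=9, (1-4)^2=9, (7-7)^2=0, (6-3)^2=9, (4-1)^2=9, (3-6)^2=9, (2-8)^2=36, (5-2)^2=9
sum(d^2) = 90.
Step 3: rho = 1 - 6*90 / (8*(8^2 - 1)) = 1 - 540/504 = -0.071429.
Step 4: Under H0, t = rho * sqrt((n-2)/(1-rho^2)) = -0.1754 ~ t(6).
Step 5: Two-sided p-value from the t-distribution with 6 df = 0.866526.
Step 6: alpha = 0.1. fail to reject H0.

rho = -0.0714, p = 0.866526, fail to reject H0 at alpha = 0.1.


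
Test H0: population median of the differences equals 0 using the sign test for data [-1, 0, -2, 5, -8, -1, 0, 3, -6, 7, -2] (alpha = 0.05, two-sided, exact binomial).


Step 1: Discard zero differences. Original n = 11; n_eff = number of nonzero differences = 9.
Nonzero differences (with sign): -1, -2, +5, -8, -1, +3, -6, +7, -2
Step 2: Count signs: positive = 3, negative = 6.
Step 3: Under H0: P(positive) = 0.5, so the number of positives S ~ Bin(9, 0.5).
Step 4: Two-sided exact p-value = sum of Bin(9,0.5) probabilities at or below the observed probability = 0.507812.
Step 5: alpha = 0.05. fail to reject H0.

n_eff = 9, pos = 3, neg = 6, p = 0.507812, fail to reject H0.


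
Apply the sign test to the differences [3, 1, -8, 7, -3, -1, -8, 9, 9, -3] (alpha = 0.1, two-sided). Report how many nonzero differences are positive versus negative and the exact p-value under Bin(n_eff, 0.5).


Step 1: Discard zero differences. Original n = 10; n_eff = number of nonzero differences = 10.
Nonzero differences (with sign): +3, +1, -8, +7, -3, -1, -8, +9, +9, -3
Step 2: Count signs: positive = 5, negative = 5.
Step 3: Under H0: P(positive) = 0.5, so the number of positives S ~ Bin(10, 0.5).
Step 4: Two-sided exact p-value = sum of Bin(10,0.5) probabilities at or below the observed probability = 1.000000.
Step 5: alpha = 0.1. fail to reject H0.

n_eff = 10, pos = 5, neg = 5, p = 1.000000, fail to reject H0.


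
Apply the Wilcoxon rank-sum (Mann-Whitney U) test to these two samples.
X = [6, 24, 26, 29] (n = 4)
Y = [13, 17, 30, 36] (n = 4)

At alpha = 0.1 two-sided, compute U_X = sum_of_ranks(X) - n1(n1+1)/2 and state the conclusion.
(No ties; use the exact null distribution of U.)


Step 1: Combine and sort all 8 observations; assign midranks.
sorted (value, group): (6,X), (13,Y), (17,Y), (24,X), (26,X), (29,X), (30,Y), (36,Y)
ranks: 6->1, 13->2, 17->3, 24->4, 26->5, 29->6, 30->7, 36->8
Step 2: Rank sum for X: R1 = 1 + 4 + 5 + 6 = 16.
Step 3: U_X = R1 - n1(n1+1)/2 = 16 - 4*5/2 = 16 - 10 = 6.
       U_Y = n1*n2 - U_X = 16 - 6 = 10.
Step 4: No ties, so the exact null distribution of U (based on enumerating the C(8,4) = 70 equally likely rank assignments) gives the two-sided p-value.
Step 5: p-value = 0.685714; compare to alpha = 0.1. fail to reject H0.

U_X = 6, p = 0.685714, fail to reject H0 at alpha = 0.1.


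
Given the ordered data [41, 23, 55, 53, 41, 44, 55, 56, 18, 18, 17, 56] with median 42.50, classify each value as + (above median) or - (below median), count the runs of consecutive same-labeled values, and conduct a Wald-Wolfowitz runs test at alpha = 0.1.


Step 1: Compute median = 42.50; label A = above, B = below.
Labels in order: BBAABAAABBBA  (n_A = 6, n_B = 6)
Step 2: Count runs R = 6.
Step 3: Under H0 (random ordering), E[R] = 2*n_A*n_B/(n_A+n_B) + 1 = 2*6*6/12 + 1 = 7.0000.
        Var[R] = 2*n_A*n_B*(2*n_A*n_B - n_A - n_B) / ((n_A+n_B)^2 * (n_A+n_B-1)) = 4320/1584 = 2.7273.
        SD[R] = 1.6514.
Step 4: Continuity-corrected z = (R + 0.5 - E[R]) / SD[R] = (6 + 0.5 - 7.0000) / 1.6514 = -0.3028.
Step 5: Two-sided p-value via normal approximation = 2*(1 - Phi(|z|)) = 0.762069.
Step 6: alpha = 0.1. fail to reject H0.

R = 6, z = -0.3028, p = 0.762069, fail to reject H0.


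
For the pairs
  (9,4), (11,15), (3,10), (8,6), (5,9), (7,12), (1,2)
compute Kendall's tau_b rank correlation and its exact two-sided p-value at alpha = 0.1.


Step 1: Enumerate the 21 unordered pairs (i,j) with i<j and classify each by sign(x_j-x_i) * sign(y_j-y_i).
  (1,2):dx=+2,dy=+11->C; (1,3):dx=-6,dy=+6->D; (1,4):dx=-1,dy=+2->D; (1,5):dx=-4,dy=+5->D
  (1,6):dx=-2,dy=+8->D; (1,7):dx=-8,dy=-2->C; (2,3):dx=-8,dy=-5->C; (2,4):dx=-3,dy=-9->C
  (2,5):dx=-6,dy=-6->C; (2,6):dx=-4,dy=-3->C; (2,7):dx=-10,dy=-13->C; (3,4):dx=+5,dy=-4->D
  (3,5):dx=+2,dy=-1->D; (3,6):dx=+4,dy=+2->C; (3,7):dx=-2,dy=-8->C; (4,5):dx=-3,dy=+3->D
  (4,6):dx=-1,dy=+6->D; (4,7):dx=-7,dy=-4->C; (5,6):dx=+2,dy=+3->C; (5,7):dx=-4,dy=-7->C
  (6,7):dx=-6,dy=-10->C
Step 2: C = 13, D = 8, total pairs = 21.
Step 3: tau = (C - D)/(n(n-1)/2) = (13 - 8)/21 = 0.238095.
Step 4: Exact two-sided p-value (enumerate n! = 5040 permutations of y under H0): p = 0.561905.
Step 5: alpha = 0.1. fail to reject H0.

tau_b = 0.2381 (C=13, D=8), p = 0.561905, fail to reject H0.


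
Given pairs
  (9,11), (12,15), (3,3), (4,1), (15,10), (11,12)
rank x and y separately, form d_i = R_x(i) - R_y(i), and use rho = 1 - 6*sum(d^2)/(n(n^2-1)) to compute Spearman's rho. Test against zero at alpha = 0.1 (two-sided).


Step 1: Rank x and y separately (midranks; no ties here).
rank(x): 9->3, 12->5, 3->1, 4->2, 15->6, 11->4
rank(y): 11->4, 15->6, 3->2, 1->1, 10->3, 12->5
Step 2: d_i = R_x(i) - R_y(i); compute d_i^2.
  (3-4)^2=1, (5-6)^2=1, (1-2)^2=1, (2-1)^2=1, (6-3)^2=9, (4-5)^2=1
sum(d^2) = 14.
Step 3: rho = 1 - 6*14 / (6*(6^2 - 1)) = 1 - 84/210 = 0.600000.
Step 4: Under H0, t = rho * sqrt((n-2)/(1-rho^2)) = 1.5000 ~ t(4).
Step 5: Two-sided p-value from the t-distribution with 4 df = 0.208000.
Step 6: alpha = 0.1. fail to reject H0.

rho = 0.6000, p = 0.208000, fail to reject H0 at alpha = 0.1.


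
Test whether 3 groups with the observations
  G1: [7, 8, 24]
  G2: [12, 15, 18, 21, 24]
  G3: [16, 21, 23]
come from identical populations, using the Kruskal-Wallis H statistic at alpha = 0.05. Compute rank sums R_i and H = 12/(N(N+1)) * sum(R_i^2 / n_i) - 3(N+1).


Step 1: Combine all N = 11 observations and assign midranks.
sorted (value, group, rank): (7,G1,1), (8,G1,2), (12,G2,3), (15,G2,4), (16,G3,5), (18,G2,6), (21,G2,7.5), (21,G3,7.5), (23,G3,9), (24,G1,10.5), (24,G2,10.5)
Step 2: Sum ranks within each group.
R_1 = 13.5 (n_1 = 3)
R_2 = 31 (n_2 = 5)
R_3 = 21.5 (n_3 = 3)
Step 3: H = 12/(N(N+1)) * sum(R_i^2/n_i) - 3(N+1)
     = 12/(11*12) * (13.5^2/3 + 31^2/5 + 21.5^2/3) - 3*12
     = 0.090909 * 407.033 - 36
     = 1.003030.
Step 4: Ties present; correction factor C = 1 - 12/(11^3 - 11) = 0.990909. Corrected H = 1.003030 / 0.990909 = 1.012232.
Step 5: Under H0, H ~ chi^2(2); p-value = 0.602832.
Step 6: alpha = 0.05. fail to reject H0.

H = 1.0122, df = 2, p = 0.602832, fail to reject H0.


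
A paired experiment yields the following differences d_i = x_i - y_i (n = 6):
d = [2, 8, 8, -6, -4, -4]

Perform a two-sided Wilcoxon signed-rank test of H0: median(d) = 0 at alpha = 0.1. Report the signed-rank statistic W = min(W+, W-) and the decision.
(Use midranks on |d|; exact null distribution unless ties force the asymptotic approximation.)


Step 1: Drop any zero differences (none here) and take |d_i|.
|d| = [2, 8, 8, 6, 4, 4]
Step 2: Midrank |d_i| (ties get averaged ranks).
ranks: |2|->1, |8|->5.5, |8|->5.5, |6|->4, |4|->2.5, |4|->2.5
Step 3: Attach original signs; sum ranks with positive sign and with negative sign.
W+ = 1 + 5.5 + 5.5 = 12
W- = 4 + 2.5 + 2.5 = 9
(Check: W+ + W- = 21 should equal n(n+1)/2 = 21.)
Step 4: Test statistic W = min(W+, W-) = 9.
Step 5: Ties in |d|, so use the tie-corrected normal approximation.
        E[W] = n(n+1)/4 = 6*7/4 = 10.5.
        Tie groups: |d|=4 (t=2), |d|=8 (t=2); sum(t^3 - t) = 12.
        Var[W] = n(n+1)(2n+1)/24 - sum(t^3-t)/48 = 546/24 - 12/48 = 22.5.
        z = (W - E[W]) / sqrt(Var[W]) = (9 - 10.5) / 4.7434 = -0.3162.
        Two-sided p = 2*Phi(z) = 0.751830.
Step 6: alpha = 0.1. fail to reject H0.

W+ = 12, W- = 9, W = min = 9, p = 0.751830, fail to reject H0.


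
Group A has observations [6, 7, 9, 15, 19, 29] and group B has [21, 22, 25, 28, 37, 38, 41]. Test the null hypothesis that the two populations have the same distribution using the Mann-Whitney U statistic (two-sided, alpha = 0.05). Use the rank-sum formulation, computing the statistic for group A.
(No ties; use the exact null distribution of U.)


Step 1: Combine and sort all 13 observations; assign midranks.
sorted (value, group): (6,X), (7,X), (9,X), (15,X), (19,X), (21,Y), (22,Y), (25,Y), (28,Y), (29,X), (37,Y), (38,Y), (41,Y)
ranks: 6->1, 7->2, 9->3, 15->4, 19->5, 21->6, 22->7, 25->8, 28->9, 29->10, 37->11, 38->12, 41->13
Step 2: Rank sum for X: R1 = 1 + 2 + 3 + 4 + 5 + 10 = 25.
Step 3: U_X = R1 - n1(n1+1)/2 = 25 - 6*7/2 = 25 - 21 = 4.
       U_Y = n1*n2 - U_X = 42 - 4 = 38.
Step 4: No ties, so the exact null distribution of U (based on enumerating the C(13,6) = 1716 equally likely rank assignments) gives the two-sided p-value.
Step 5: p-value = 0.013986; compare to alpha = 0.05. reject H0.

U_X = 4, p = 0.013986, reject H0 at alpha = 0.05.


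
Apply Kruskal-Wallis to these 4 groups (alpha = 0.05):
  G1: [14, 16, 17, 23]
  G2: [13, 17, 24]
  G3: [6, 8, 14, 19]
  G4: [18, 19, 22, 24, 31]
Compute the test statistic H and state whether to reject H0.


Step 1: Combine all N = 16 observations and assign midranks.
sorted (value, group, rank): (6,G3,1), (8,G3,2), (13,G2,3), (14,G1,4.5), (14,G3,4.5), (16,G1,6), (17,G1,7.5), (17,G2,7.5), (18,G4,9), (19,G3,10.5), (19,G4,10.5), (22,G4,12), (23,G1,13), (24,G2,14.5), (24,G4,14.5), (31,G4,16)
Step 2: Sum ranks within each group.
R_1 = 31 (n_1 = 4)
R_2 = 25 (n_2 = 3)
R_3 = 18 (n_3 = 4)
R_4 = 62 (n_4 = 5)
Step 3: H = 12/(N(N+1)) * sum(R_i^2/n_i) - 3(N+1)
     = 12/(16*17) * (31^2/4 + 25^2/3 + 18^2/4 + 62^2/5) - 3*17
     = 0.044118 * 1298.38 - 51
     = 6.281618.
Step 4: Ties present; correction factor C = 1 - 24/(16^3 - 16) = 0.994118. Corrected H = 6.281618 / 0.994118 = 6.318787.
Step 5: Under H0, H ~ chi^2(3); p-value = 0.097090.
Step 6: alpha = 0.05. fail to reject H0.

H = 6.3188, df = 3, p = 0.097090, fail to reject H0.


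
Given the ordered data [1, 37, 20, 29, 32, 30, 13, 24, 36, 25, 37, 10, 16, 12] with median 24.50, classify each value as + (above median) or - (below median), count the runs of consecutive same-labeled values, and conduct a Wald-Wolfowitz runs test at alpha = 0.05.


Step 1: Compute median = 24.50; label A = above, B = below.
Labels in order: BABAAABBAAABBB  (n_A = 7, n_B = 7)
Step 2: Count runs R = 7.
Step 3: Under H0 (random ordering), E[R] = 2*n_A*n_B/(n_A+n_B) + 1 = 2*7*7/14 + 1 = 8.0000.
        Var[R] = 2*n_A*n_B*(2*n_A*n_B - n_A - n_B) / ((n_A+n_B)^2 * (n_A+n_B-1)) = 8232/2548 = 3.2308.
        SD[R] = 1.7974.
Step 4: Continuity-corrected z = (R + 0.5 - E[R]) / SD[R] = (7 + 0.5 - 8.0000) / 1.7974 = -0.2782.
Step 5: Two-sided p-value via normal approximation = 2*(1 - Phi(|z|)) = 0.780879.
Step 6: alpha = 0.05. fail to reject H0.

R = 7, z = -0.2782, p = 0.780879, fail to reject H0.


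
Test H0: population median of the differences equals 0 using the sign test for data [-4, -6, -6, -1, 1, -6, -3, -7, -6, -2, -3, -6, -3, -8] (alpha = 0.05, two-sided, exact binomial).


Step 1: Discard zero differences. Original n = 14; n_eff = number of nonzero differences = 14.
Nonzero differences (with sign): -4, -6, -6, -1, +1, -6, -3, -7, -6, -2, -3, -6, -3, -8
Step 2: Count signs: positive = 1, negative = 13.
Step 3: Under H0: P(positive) = 0.5, so the number of positives S ~ Bin(14, 0.5).
Step 4: Two-sided exact p-value = sum of Bin(14,0.5) probabilities at or below the observed probability = 0.001831.
Step 5: alpha = 0.05. reject H0.

n_eff = 14, pos = 1, neg = 13, p = 0.001831, reject H0.


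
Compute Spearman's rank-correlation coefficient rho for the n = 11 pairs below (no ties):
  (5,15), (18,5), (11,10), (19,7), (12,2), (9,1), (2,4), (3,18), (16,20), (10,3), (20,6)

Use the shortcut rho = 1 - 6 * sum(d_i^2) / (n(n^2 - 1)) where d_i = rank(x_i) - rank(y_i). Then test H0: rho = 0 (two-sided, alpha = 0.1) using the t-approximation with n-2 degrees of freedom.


Step 1: Rank x and y separately (midranks; no ties here).
rank(x): 5->3, 18->9, 11->6, 19->10, 12->7, 9->4, 2->1, 3->2, 16->8, 10->5, 20->11
rank(y): 15->9, 5->5, 10->8, 7->7, 2->2, 1->1, 4->4, 18->10, 20->11, 3->3, 6->6
Step 2: d_i = R_x(i) - R_y(i); compute d_i^2.
  (3-9)^2=36, (9-5)^2=16, (6-8)^2=4, (10-7)^2=9, (7-2)^2=25, (4-1)^2=9, (1-4)^2=9, (2-10)^2=64, (8-11)^2=9, (5-3)^2=4, (11-6)^2=25
sum(d^2) = 210.
Step 3: rho = 1 - 6*210 / (11*(11^2 - 1)) = 1 - 1260/1320 = 0.045455.
Step 4: Under H0, t = rho * sqrt((n-2)/(1-rho^2)) = 0.1365 ~ t(9).
Step 5: Two-sided p-value from the t-distribution with 9 df = 0.894427.
Step 6: alpha = 0.1. fail to reject H0.

rho = 0.0455, p = 0.894427, fail to reject H0 at alpha = 0.1.


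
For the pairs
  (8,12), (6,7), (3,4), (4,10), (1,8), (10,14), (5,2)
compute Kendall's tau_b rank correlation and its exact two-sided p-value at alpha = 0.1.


Step 1: Enumerate the 21 unordered pairs (i,j) with i<j and classify each by sign(x_j-x_i) * sign(y_j-y_i).
  (1,2):dx=-2,dy=-5->C; (1,3):dx=-5,dy=-8->C; (1,4):dx=-4,dy=-2->C; (1,5):dx=-7,dy=-4->C
  (1,6):dx=+2,dy=+2->C; (1,7):dx=-3,dy=-10->C; (2,3):dx=-3,dy=-3->C; (2,4):dx=-2,dy=+3->D
  (2,5):dx=-5,dy=+1->D; (2,6):dx=+4,dy=+7->C; (2,7):dx=-1,dy=-5->C; (3,4):dx=+1,dy=+6->C
  (3,5):dx=-2,dy=+4->D; (3,6):dx=+7,dy=+10->C; (3,7):dx=+2,dy=-2->D; (4,5):dx=-3,dy=-2->C
  (4,6):dx=+6,dy=+4->C; (4,7):dx=+1,dy=-8->D; (5,6):dx=+9,dy=+6->C; (5,7):dx=+4,dy=-6->D
  (6,7):dx=-5,dy=-12->C
Step 2: C = 15, D = 6, total pairs = 21.
Step 3: tau = (C - D)/(n(n-1)/2) = (15 - 6)/21 = 0.428571.
Step 4: Exact two-sided p-value (enumerate n! = 5040 permutations of y under H0): p = 0.238889.
Step 5: alpha = 0.1. fail to reject H0.

tau_b = 0.4286 (C=15, D=6), p = 0.238889, fail to reject H0.


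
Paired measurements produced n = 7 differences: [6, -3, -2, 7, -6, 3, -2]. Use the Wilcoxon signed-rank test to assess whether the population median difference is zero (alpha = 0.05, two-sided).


Step 1: Drop any zero differences (none here) and take |d_i|.
|d| = [6, 3, 2, 7, 6, 3, 2]
Step 2: Midrank |d_i| (ties get averaged ranks).
ranks: |6|->5.5, |3|->3.5, |2|->1.5, |7|->7, |6|->5.5, |3|->3.5, |2|->1.5
Step 3: Attach original signs; sum ranks with positive sign and with negative sign.
W+ = 5.5 + 7 + 3.5 = 16
W- = 3.5 + 1.5 + 5.5 + 1.5 = 12
(Check: W+ + W- = 28 should equal n(n+1)/2 = 28.)
Step 4: Test statistic W = min(W+, W-) = 12.
Step 5: Ties in |d|, so use the tie-corrected normal approximation.
        E[W] = n(n+1)/4 = 7*8/4 = 14.
        Tie groups: |d|=2 (t=2), |d|=3 (t=2), |d|=6 (t=2); sum(t^3 - t) = 18.
        Var[W] = n(n+1)(2n+1)/24 - sum(t^3-t)/48 = 840/24 - 18/48 = 34.625.
        z = (W - E[W]) / sqrt(Var[W]) = (12 - 14) / 5.8843 = -0.3399.
        Two-sided p = 2*Phi(z) = 0.733941.
Step 6: alpha = 0.05. fail to reject H0.

W+ = 16, W- = 12, W = min = 12, p = 0.733941, fail to reject H0.


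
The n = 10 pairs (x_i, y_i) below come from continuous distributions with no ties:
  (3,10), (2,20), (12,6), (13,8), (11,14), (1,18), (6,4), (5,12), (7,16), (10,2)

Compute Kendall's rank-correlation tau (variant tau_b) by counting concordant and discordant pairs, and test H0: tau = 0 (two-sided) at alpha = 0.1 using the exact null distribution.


Step 1: Enumerate the 45 unordered pairs (i,j) with i<j and classify each by sign(x_j-x_i) * sign(y_j-y_i).
  (1,2):dx=-1,dy=+10->D; (1,3):dx=+9,dy=-4->D; (1,4):dx=+10,dy=-2->D; (1,5):dx=+8,dy=+4->C
  (1,6):dx=-2,dy=+8->D; (1,7):dx=+3,dy=-6->D; (1,8):dx=+2,dy=+2->C; (1,9):dx=+4,dy=+6->C
  (1,10):dx=+7,dy=-8->D; (2,3):dx=+10,dy=-14->D; (2,4):dx=+11,dy=-12->D; (2,5):dx=+9,dy=-6->D
  (2,6):dx=-1,dy=-2->C; (2,7):dx=+4,dy=-16->D; (2,8):dx=+3,dy=-8->D; (2,9):dx=+5,dy=-4->D
  (2,10):dx=+8,dy=-18->D; (3,4):dx=+1,dy=+2->C; (3,5):dx=-1,dy=+8->D; (3,6):dx=-11,dy=+12->D
  (3,7):dx=-6,dy=-2->C; (3,8):dx=-7,dy=+6->D; (3,9):dx=-5,dy=+10->D; (3,10):dx=-2,dy=-4->C
  (4,5):dx=-2,dy=+6->D; (4,6):dx=-12,dy=+10->D; (4,7):dx=-7,dy=-4->C; (4,8):dx=-8,dy=+4->D
  (4,9):dx=-6,dy=+8->D; (4,10):dx=-3,dy=-6->C; (5,6):dx=-10,dy=+4->D; (5,7):dx=-5,dy=-10->C
  (5,8):dx=-6,dy=-2->C; (5,9):dx=-4,dy=+2->D; (5,10):dx=-1,dy=-12->C; (6,7):dx=+5,dy=-14->D
  (6,8):dx=+4,dy=-6->D; (6,9):dx=+6,dy=-2->D; (6,10):dx=+9,dy=-16->D; (7,8):dx=-1,dy=+8->D
  (7,9):dx=+1,dy=+12->C; (7,10):dx=+4,dy=-2->D; (8,9):dx=+2,dy=+4->C; (8,10):dx=+5,dy=-10->D
  (9,10):dx=+3,dy=-14->D
Step 2: C = 14, D = 31, total pairs = 45.
Step 3: tau = (C - D)/(n(n-1)/2) = (14 - 31)/45 = -0.377778.
Step 4: Exact two-sided p-value (enumerate n! = 3628800 permutations of y under H0): p = 0.155742.
Step 5: alpha = 0.1. fail to reject H0.

tau_b = -0.3778 (C=14, D=31), p = 0.155742, fail to reject H0.


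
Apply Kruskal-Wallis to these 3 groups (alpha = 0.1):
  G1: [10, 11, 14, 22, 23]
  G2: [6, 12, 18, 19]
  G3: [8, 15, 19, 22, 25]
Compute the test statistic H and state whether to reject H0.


Step 1: Combine all N = 14 observations and assign midranks.
sorted (value, group, rank): (6,G2,1), (8,G3,2), (10,G1,3), (11,G1,4), (12,G2,5), (14,G1,6), (15,G3,7), (18,G2,8), (19,G2,9.5), (19,G3,9.5), (22,G1,11.5), (22,G3,11.5), (23,G1,13), (25,G3,14)
Step 2: Sum ranks within each group.
R_1 = 37.5 (n_1 = 5)
R_2 = 23.5 (n_2 = 4)
R_3 = 44 (n_3 = 5)
Step 3: H = 12/(N(N+1)) * sum(R_i^2/n_i) - 3(N+1)
     = 12/(14*15) * (37.5^2/5 + 23.5^2/4 + 44^2/5) - 3*15
     = 0.057143 * 806.513 - 45
     = 1.086429.
Step 4: Ties present; correction factor C = 1 - 12/(14^3 - 14) = 0.995604. Corrected H = 1.086429 / 0.995604 = 1.091225.
Step 5: Under H0, H ~ chi^2(2); p-value = 0.579487.
Step 6: alpha = 0.1. fail to reject H0.

H = 1.0912, df = 2, p = 0.579487, fail to reject H0.
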